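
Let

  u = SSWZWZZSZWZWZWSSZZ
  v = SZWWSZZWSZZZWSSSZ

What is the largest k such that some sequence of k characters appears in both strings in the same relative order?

13

Match S [1,1], then W [3,3], then W [5,4], then Z [6,6], then Z [7,7], then S [8,9], then Z [9,10], then Z [11,11], then Z [13,12], then W [14,13], then S [15,15], then S [16,16], then Z [18,17] — 13 characters in the same relative order in both. dp[18][17] = 13 confirms this is the maximum.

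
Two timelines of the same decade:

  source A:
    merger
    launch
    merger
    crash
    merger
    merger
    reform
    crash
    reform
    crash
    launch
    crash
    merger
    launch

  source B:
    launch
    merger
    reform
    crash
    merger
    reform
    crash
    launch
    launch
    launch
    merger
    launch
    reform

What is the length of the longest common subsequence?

Match launch (source A #2, source B #1); then merger (source A #3, source B #2); then crash (source A #4, source B #4); then merger (source A #6, source B #5); then reform (source A #7, source B #6); then crash (source A #8, source B #7); then launch (source A #11, source B #10); then merger (source A #13, source B #11); then launch (source A #14, source B #12) — 9 events in the same relative order in both. Since dp[14][13] = 9, nothing longer is possible.

9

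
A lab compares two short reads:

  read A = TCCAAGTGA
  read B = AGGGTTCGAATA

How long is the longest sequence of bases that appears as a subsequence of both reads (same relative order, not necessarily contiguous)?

6

Let dp[i][j] be the LCS length of the first i bases of read A and the first j bases of read B. dp[i][j] = dp[i-1][j-1]+1 when the i-th and j-th bases match, else max(dp[i-1][j], dp[i][j-1]).
    ·  A  G  G  G  T  T  C  G  A  A  T  A
 ·  0  0  0  0  0  0  0  0  0  0  0  0  0
 T  0  0  0  0  0  1  1  1  1  1  1  1  1
 C  0  0  0  0  0  1  1  2  2  2  2  2  2
 C  0  0  0  0  0  1  1  2  2  2  2  2  2
 A  0  1  1  1  1  1  1  2  2  3  3  3  3
 A  0  1  1  1  1  1  1  2  2  3  4  4  4
 G  0  1  2  2  2  2  2  2  3  3  4  4  4
 T  0  1  2  2  2  3  3  3  3  3  4  5  5
 G  0  1  2  3  3  3  3  3  4  4  4  5  5
 A  0  1  2  3  3  3  3  3  4  5  5  5  6
dp[9][12] = 6. One LCS (by backtracking along matches): TCAATA.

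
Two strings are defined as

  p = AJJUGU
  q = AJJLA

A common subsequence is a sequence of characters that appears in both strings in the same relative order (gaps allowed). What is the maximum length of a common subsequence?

Pick A (p #1, q #1), J (p #2, q #2), J (p #3, q #3); all 3 characters appear in both, in order. The LCS DP gives dp[6][5] = 3, so this is optimal.

3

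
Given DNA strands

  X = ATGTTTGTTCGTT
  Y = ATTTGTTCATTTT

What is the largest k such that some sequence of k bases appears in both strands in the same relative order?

10

Match A (X #1, Y #1), T (X #4, Y #2), T (X #5, Y #3), T (X #6, Y #4), G (X #7, Y #5), T (X #8, Y #6), T (X #9, Y #7), C (X #10, Y #8), T (X #12, Y #12), T (X #13, Y #13) — 10 bases in the same relative order in both. Since dp[13][13] = 10, nothing longer is possible.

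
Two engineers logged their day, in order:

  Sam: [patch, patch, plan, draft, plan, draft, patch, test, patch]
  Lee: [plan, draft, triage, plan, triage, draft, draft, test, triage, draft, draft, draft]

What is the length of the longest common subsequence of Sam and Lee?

Pick plan [3,1] → draft [4,2] → plan [5,4] → draft [6,7] → test [8,8]; all 5 tasks appear in both, in order, and the DP table's final entry dp[9][12] is also 5, so no common subsequence is longer.

5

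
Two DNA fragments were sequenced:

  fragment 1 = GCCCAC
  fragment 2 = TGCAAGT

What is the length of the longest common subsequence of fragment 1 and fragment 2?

Pick G (fragment 1 #1, fragment 2 #2), then C (fragment 1 #2, fragment 2 #3), then A (fragment 1 #5, fragment 2 #5); all 3 bases appear in both, in order. dp[6][7] = 3 confirms this is the maximum.

3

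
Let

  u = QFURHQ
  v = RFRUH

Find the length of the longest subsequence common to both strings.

3

Let dp[i][j] be the LCS length of the first i characters of u and the first j characters of v. dp[i][j] = dp[i-1][j-1]+1 when the i-th and j-th characters match, else max(dp[i-1][j], dp[i][j-1]).
    ·  R  F  R  U  H
 ·  0  0  0  0  0  0
 Q  0  0  0  0  0  0
 F  0  0  1  1  1  1
 U  0  0  1  1  2  2
 R  0  1  1  2  2  2
 H  0  1  1  2  2  3
 Q  0  1  1  2  2  3
dp[6][5] = 3. One LCS (by backtracking along matches): FUH.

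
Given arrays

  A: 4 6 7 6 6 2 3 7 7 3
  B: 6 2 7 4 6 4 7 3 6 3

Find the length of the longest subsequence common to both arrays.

Taking 4 [1,4], then 6 [2,5], then 7 [3,7], then 6 [5,9], then 3 [10,10] gives a common subsequence of length 5. dp[10][10] = 5 confirms this is the maximum.

5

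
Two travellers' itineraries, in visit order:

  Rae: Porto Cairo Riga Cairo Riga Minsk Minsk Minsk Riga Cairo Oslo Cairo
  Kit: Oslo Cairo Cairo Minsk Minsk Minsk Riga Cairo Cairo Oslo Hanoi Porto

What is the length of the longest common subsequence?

8

Taking Cairo at Rae[2]=Kit[2]; then Cairo at Rae[4]=Kit[3]; then Minsk at Rae[6]=Kit[4]; then Minsk at Rae[7]=Kit[5]; then Minsk at Rae[8]=Kit[6]; then Riga at Rae[9]=Kit[7]; then Cairo at Rae[10]=Kit[9]; then Oslo at Rae[11]=Kit[10] gives a common subsequence of length 8, and the DP table's final entry dp[12][12] is also 8, so no common subsequence is longer.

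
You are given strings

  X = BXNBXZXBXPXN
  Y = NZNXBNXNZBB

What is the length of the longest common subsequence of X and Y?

6

Let dp[i][j] be the LCS length of the first i characters of X and the first j characters of Y. dp[i][j] = dp[i-1][j-1]+1 when the i-th and j-th characters match, else max(dp[i-1][j], dp[i][j-1]).
    ·  N  Z  N  X  B  N  X  N  Z  B  B
 ·  0  0  0  0  0  0  0  0  0  0  0  0
 B  0  0  0  0  0  1  1  1  1  1  1  1
 X  0  0  0  0  1  1  1  2  2  2  2  2
 N  0  1  1  1  1  1  2  2  3  3  3  3
 B  0  1  1  1  1  2  2  2  3  3  4  4
 X  0  1  1  1  2  2  2  3  3  3  4  4
 Z  0  1  2  2  2  2  2  3  3  4  4  4
 X  0  1  2  2  3  3  3  3  3  4  4  4
 B  0  1  2  2  3  4  4  4  4  4  5  5
 X  0  1  2  2  3  4  4  5  5  5  5  5
 P  0  1  2  2  3  4  4  5  5  5  5  5
 X  0  1  2  2  3  4  4  5  5  5  5  5
 N  0  1  2  3  3  4  5  5  6  6  6  6
dp[12][11] = 6. One LCS (by backtracking along matches): NZXBXN.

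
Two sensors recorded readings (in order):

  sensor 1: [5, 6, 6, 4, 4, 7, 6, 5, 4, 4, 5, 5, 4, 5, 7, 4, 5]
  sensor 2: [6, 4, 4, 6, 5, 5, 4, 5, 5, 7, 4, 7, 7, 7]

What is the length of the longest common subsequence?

10

Pick 6 [3,1] → 4 [4,2] → 4 [5,3] → 6 [7,4] → 5 [8,6] → 4 [10,7] → 5 [11,8] → 5 [12,9] → 4 [13,11] → 7 [15,14]; all 10 values appear in both, in order. dp[17][14] = 10 confirms this is the maximum.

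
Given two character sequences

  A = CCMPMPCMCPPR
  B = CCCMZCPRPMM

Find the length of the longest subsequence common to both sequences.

Let dp[i][j] be the LCS length of the first i characters of A and the first j characters of B. dp[i][j] = dp[i-1][j-1]+1 when the i-th and j-th characters match, else max(dp[i-1][j], dp[i][j-1]).
    ·  C  C  C  M  Z  C  P  R  P  M  M
 ·  0  0  0  0  0  0  0  0  0  0  0  0
 C  0  1  1  1  1  1  1  1  1  1  1  1
 C  0  1  2  2  2  2  2  2  2  2  2  2
 M  0  1  2  2  3  3  3  3  3  3  3  3
 P  0  1  2  2  3  3  3  4  4  4  4  4
 M  0  1  2  2  3  3  3  4  4  4  5  5
 P  0  1  2  2  3  3  3  4  4  5  5  5
 C  0  1  2  3  3  3  4  4  4  5  5  5
 M  0  1  2  3  4  4  4  4  4  5  6  6
 C  0  1  2  3  4  4  5  5  5  5  6  6
 P  0  1  2  3  4  4  5  6  6  6  6  6
 P  0  1  2  3  4  4  5  6  6  7  7  7
 R  0  1  2  3  4  4  5  6  7  7  7  7
dp[12][11] = 7. One LCS (by backtracking along matches): CCCMCPP.

7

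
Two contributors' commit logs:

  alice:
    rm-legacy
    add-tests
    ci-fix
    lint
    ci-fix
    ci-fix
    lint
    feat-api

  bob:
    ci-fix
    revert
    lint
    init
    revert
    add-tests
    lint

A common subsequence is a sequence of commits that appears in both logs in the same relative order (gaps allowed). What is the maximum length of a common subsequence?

Pick ci-fix [3,1], lint [4,3], lint [7,7]; all 3 commits appear in both, in order, and the DP table's final entry dp[8][7] is also 3, so no common subsequence is longer.

3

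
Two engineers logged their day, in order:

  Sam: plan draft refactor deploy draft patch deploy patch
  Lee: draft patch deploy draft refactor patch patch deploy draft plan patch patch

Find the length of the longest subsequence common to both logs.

6

Match draft at Sam[2]=Lee[4], refactor at Sam[3]=Lee[5], deploy at Sam[4]=Lee[8], draft at Sam[5]=Lee[9], patch at Sam[6]=Lee[11], patch at Sam[8]=Lee[12] — 6 tasks in the same relative order in both. dp[8][12] = 6 confirms this is the maximum.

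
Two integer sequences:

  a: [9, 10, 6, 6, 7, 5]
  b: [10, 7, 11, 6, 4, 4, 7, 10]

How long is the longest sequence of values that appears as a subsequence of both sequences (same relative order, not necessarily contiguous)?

3

Pick 10 (a #2, b #1), 6 (a #3, b #4), 7 (a #5, b #7); all 3 values appear in both, in order. The LCS DP gives dp[6][8] = 3, so this is optimal.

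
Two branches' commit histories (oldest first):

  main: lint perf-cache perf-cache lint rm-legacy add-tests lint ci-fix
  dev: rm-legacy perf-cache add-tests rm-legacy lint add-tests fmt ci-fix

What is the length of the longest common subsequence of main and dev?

Pick perf-cache (main #2, dev #2); then lint (main #4, dev #5); then add-tests (main #6, dev #6); then ci-fix (main #8, dev #8); all 4 commits appear in both, in order. The LCS DP gives dp[8][8] = 4, so this is optimal.

4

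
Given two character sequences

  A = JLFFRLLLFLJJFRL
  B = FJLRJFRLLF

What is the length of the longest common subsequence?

7

Match J at A[1]=B[2] → L at A[2]=B[3] → F at A[4]=B[6] → R at A[5]=B[7] → L at A[8]=B[8] → L at A[10]=B[9] → F at A[13]=B[10] — 7 characters in the same relative order in both. Since dp[15][10] = 7, nothing longer is possible.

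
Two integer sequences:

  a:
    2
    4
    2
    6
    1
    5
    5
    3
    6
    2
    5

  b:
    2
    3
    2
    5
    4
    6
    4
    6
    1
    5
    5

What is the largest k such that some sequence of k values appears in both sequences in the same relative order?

6

Pick 2 [1,3], then 4 [2,7], then 6 [4,8], then 1 [5,9], then 5 [7,10], then 5 [11,11]; all 6 values appear in both, in order, and the DP table's final entry dp[11][11] is also 6, so no common subsequence is longer.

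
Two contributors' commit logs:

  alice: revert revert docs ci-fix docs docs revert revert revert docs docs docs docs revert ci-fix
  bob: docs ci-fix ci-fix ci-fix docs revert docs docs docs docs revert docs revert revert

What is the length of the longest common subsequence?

9

Taking docs [3,1], ci-fix [4,4], docs [5,5], docs [6,7], docs [10,8], docs [11,9], docs [12,10], docs [13,12], revert [14,14] gives a common subsequence of length 9. The LCS DP gives dp[15][14] = 9, so this is optimal.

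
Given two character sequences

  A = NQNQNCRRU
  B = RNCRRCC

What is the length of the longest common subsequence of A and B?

Pick N (A #5, B #2) → C (A #6, B #3) → R (A #7, B #4) → R (A #8, B #5); all 4 characters appear in both, in order. The LCS DP gives dp[9][7] = 4, so this is optimal.

4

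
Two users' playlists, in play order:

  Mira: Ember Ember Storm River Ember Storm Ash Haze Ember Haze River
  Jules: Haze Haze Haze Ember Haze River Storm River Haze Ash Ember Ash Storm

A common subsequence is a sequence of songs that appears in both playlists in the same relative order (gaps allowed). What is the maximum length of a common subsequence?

Taking Ember (Mira #1, Jules #4); then Storm (Mira #3, Jules #7); then River (Mira #4, Jules #8); then Ember (Mira #5, Jules #11); then Storm (Mira #6, Jules #13) gives a common subsequence of length 5. The LCS DP gives dp[11][13] = 5, so this is optimal.

5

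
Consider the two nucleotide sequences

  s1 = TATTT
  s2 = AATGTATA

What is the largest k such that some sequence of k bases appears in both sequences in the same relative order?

Pick A (s1 #2, s2 #2) → T (s1 #3, s2 #3) → T (s1 #4, s2 #5) → T (s1 #5, s2 #7); all 4 bases appear in both, in order, and the DP table's final entry dp[5][8] is also 4, so no common subsequence is longer.

4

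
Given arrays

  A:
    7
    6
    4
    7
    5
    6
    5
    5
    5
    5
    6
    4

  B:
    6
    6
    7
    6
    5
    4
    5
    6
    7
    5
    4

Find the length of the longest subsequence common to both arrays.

Let dp[i][j] be the LCS length of the first i values of A and the first j values of B. dp[i][j] = dp[i-1][j-1]+1 when the i-th and j-th values match, else max(dp[i-1][j], dp[i][j-1]).
    ·  6  6  7  6  5  4  5  6  7  5  4
 ·  0  0  0  0  0  0  0  0  0  0  0  0
 7  0  0  0  1  1  1  1  1  1  1  1  1
 6  0  1  1  1  2  2  2  2  2  2  2  2
 4  0  1  1  1  2  2  3  3  3  3  3  3
 7  0  1  1  2  2  2  3  3  3  4  4  4
 5  0  1  1  2  2  3  3  4  4  4  5  5
 6  0  1  2  2  3  3  3  4  5  5  5  5
 5  0  1  2  2  3  4  4  4  5  5  6  6
 5  0  1  2  2  3  4  4  5  5  5  6  6
 5  0  1  2  2  3  4  4  5  5  5  6  6
 5  0  1  2  2  3  4  4  5  5  5  6  6
 6  0  1  2  2  3  4  4  5  6  6  6  6
 4  0  1  2  2  3  4  5  5  6  6  6  7
dp[12][11] = 7. One LCS (by backtracking along matches): 7, 6, 4, 5, 6, 5, 4.

7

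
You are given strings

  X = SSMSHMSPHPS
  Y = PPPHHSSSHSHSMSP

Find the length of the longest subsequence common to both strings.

One common subsequence of length 7: S at X[1]=Y[7], S at X[2]=Y[8], S at X[4]=Y[10], H at X[5]=Y[11], M at X[6]=Y[13], S at X[7]=Y[14], P at X[10]=Y[15]. Since dp[11][15] = 7, nothing longer is possible.

7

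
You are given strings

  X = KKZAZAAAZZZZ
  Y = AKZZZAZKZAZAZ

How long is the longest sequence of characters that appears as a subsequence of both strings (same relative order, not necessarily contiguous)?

Taking K [1,2], then Z [3,4], then Z [5,5], then A [8,6], then Z [9,7], then Z [10,9], then Z [11,11], then Z [12,13] gives a common subsequence of length 8. The LCS DP gives dp[12][13] = 8, so this is optimal.

8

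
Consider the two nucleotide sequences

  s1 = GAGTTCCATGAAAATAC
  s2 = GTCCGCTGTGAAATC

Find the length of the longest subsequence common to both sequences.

One common subsequence of length 11: G [3,1] → T [4,2] → C [6,4] → C [7,6] → T [9,9] → G [10,10] → A [12,11] → A [13,12] → A [14,13] → T [15,14] → C [17,15], and the DP table's final entry dp[17][15] is also 11, so no common subsequence is longer.

11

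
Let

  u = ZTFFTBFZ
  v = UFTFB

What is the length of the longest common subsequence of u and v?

Pick T [2,3], then F [4,4], then B [6,5]; all 3 characters appear in both, in order. Since dp[8][5] = 3, nothing longer is possible.

3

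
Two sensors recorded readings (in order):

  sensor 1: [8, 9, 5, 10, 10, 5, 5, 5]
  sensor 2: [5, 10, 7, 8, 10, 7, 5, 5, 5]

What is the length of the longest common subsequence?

6

Let dp[i][j] be the LCS length of the first i values of sensor 1 and the first j values of sensor 2. dp[i][j] = dp[i-1][j-1]+1 when the i-th and j-th values match, else max(dp[i-1][j], dp[i][j-1]).
    ·  5 10  7  8 10  7  5  5  5
 ·  0  0  0  0  0  0  0  0  0  0
 8  0  0  0  0  1  1  1  1  1  1
 9  0  0  0  0  1  1  1  1  1  1
 5  0  1  1  1  1  1  1  2  2  2
10  0  1  2  2  2  2  2  2  2  2
10  0  1  2  2  2  3  3  3  3  3
 5  0  1  2  2  2  3  3  4  4  4
 5  0  1  2  2  2  3  3  4  5  5
 5  0  1  2  2  2  3  3  4  5  6
dp[8][9] = 6. One LCS (by backtracking along matches): 5, 10, 10, 5, 5, 5.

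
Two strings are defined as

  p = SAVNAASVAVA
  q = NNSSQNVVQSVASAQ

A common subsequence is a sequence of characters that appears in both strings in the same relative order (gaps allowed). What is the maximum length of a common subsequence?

Taking S (p #1, q #4); then V (p #3, q #8); then S (p #7, q #10); then V (p #8, q #11); then A (p #9, q #12); then A (p #11, q #14) gives a common subsequence of length 6. The LCS DP gives dp[11][15] = 6, so this is optimal.

6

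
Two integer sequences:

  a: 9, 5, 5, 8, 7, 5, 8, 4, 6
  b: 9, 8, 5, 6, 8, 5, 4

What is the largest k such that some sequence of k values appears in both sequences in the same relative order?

Let dp[i][j] be the LCS length of the first i values of a and the first j values of b. dp[i][j] = dp[i-1][j-1]+1 when the i-th and j-th values match, else max(dp[i-1][j], dp[i][j-1]).
    ·  9  8  5  6  8  5  4
 ·  0  0  0  0  0  0  0  0
 9  0  1  1  1  1  1  1  1
 5  0  1  1  2  2  2  2  2
 5  0  1  1  2  2  2  3  3
 8  0  1  2  2  2  3  3  3
 7  0  1  2  2  2  3  3  3
 5  0  1  2  3  3  3  4  4
 8  0  1  2  3  3  4  4  4
 4  0  1  2  3  3  4  4  5
 6  0  1  2  3  4  4  4  5
dp[9][7] = 5. One LCS (by backtracking along matches): 9, 5, 8, 5, 4.

5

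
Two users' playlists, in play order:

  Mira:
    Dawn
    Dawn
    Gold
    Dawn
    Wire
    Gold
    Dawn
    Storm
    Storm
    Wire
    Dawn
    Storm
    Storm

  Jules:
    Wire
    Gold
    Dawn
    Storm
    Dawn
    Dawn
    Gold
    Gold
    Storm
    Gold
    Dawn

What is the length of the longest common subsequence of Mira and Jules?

6

Taking Dawn (Mira #1, Jules #5) → Dawn (Mira #2, Jules #6) → Gold (Mira #3, Jules #7) → Gold (Mira #6, Jules #8) → Storm (Mira #8, Jules #9) → Dawn (Mira #11, Jules #11) gives a common subsequence of length 6. Since dp[13][11] = 6, nothing longer is possible.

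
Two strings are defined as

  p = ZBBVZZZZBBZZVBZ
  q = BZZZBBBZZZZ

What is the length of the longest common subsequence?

9

Pick B at p[3]=q[1] → Z at p[5]=q[2] → Z at p[6]=q[3] → Z at p[7]=q[4] → B at p[9]=q[6] → B at p[10]=q[7] → Z at p[11]=q[9] → Z at p[12]=q[10] → Z at p[15]=q[11]; all 9 characters appear in both, in order, and the DP table's final entry dp[15][11] is also 9, so no common subsequence is longer.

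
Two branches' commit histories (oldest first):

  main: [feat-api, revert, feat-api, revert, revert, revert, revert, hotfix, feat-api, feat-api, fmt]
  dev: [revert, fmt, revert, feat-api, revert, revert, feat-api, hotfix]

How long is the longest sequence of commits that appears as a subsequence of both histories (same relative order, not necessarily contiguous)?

Pick revert [2,3], feat-api [3,4], revert [4,5], revert [5,6], hotfix [8,8]; all 5 commits appear in both, in order, and the DP table's final entry dp[11][8] is also 5, so no common subsequence is longer.

5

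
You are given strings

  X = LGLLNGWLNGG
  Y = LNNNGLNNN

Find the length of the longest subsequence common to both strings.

Taking L (X #1, Y #1), then G (X #2, Y #5), then L (X #3, Y #6), then N (X #5, Y #8), then N (X #9, Y #9) gives a common subsequence of length 5, and the DP table's final entry dp[11][9] is also 5, so no common subsequence is longer.

5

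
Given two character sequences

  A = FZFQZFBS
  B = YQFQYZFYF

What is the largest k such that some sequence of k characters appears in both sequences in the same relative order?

4

One common subsequence of length 4: F [1,3], then Z [2,6], then F [3,7], then F [6,9]. Since dp[8][9] = 4, nothing longer is possible.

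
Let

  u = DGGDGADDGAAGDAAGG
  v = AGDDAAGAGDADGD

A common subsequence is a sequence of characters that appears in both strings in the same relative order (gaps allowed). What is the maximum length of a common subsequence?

9

Pick D (u #1, v #3), D (u #4, v #4), A (u #6, v #6), G (u #9, v #7), A (u #11, v #8), G (u #12, v #9), D (u #13, v #10), A (u #14, v #11), G (u #16, v #13); all 9 characters appear in both, in order, and the DP table's final entry dp[17][14] is also 9, so no common subsequence is longer.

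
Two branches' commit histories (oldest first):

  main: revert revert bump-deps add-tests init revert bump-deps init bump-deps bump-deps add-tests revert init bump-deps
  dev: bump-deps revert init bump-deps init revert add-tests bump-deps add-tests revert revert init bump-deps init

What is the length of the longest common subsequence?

9

One common subsequence of length 9: revert (main #1, dev #2); then bump-deps (main #3, dev #4); then init (main #5, dev #5); then revert (main #6, dev #6); then bump-deps (main #10, dev #8); then add-tests (main #11, dev #9); then revert (main #12, dev #11); then init (main #13, dev #12); then bump-deps (main #14, dev #13). The LCS DP gives dp[14][14] = 9, so this is optimal.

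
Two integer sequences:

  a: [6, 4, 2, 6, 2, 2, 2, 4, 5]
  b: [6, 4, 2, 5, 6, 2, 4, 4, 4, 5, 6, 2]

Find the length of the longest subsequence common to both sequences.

7

Let dp[i][j] be the LCS length of the first i values of a and the first j values of b. dp[i][j] = dp[i-1][j-1]+1 when the i-th and j-th values match, else max(dp[i-1][j], dp[i][j-1]).
    ·  6  4  2  5  6  2  4  4  4  5  6  2
 ·  0  0  0  0  0  0  0  0  0  0  0  0  0
 6  0  1  1  1  1  1  1  1  1  1  1  1  1
 4  0  1  2  2  2  2  2  2  2  2  2  2  2
 2  0  1  2  3  3  3  3  3  3  3  3  3  3
 6  0  1  2  3  3  4  4  4  4  4  4  4  4
 2  0  1  2  3  3  4  5  5  5  5  5  5  5
 2  0  1  2  3  3  4  5  5  5  5  5  5  6
 2  0  1  2  3  3  4  5  5  5  5  5  5  6
 4  0  1  2  3  3  4  5  6  6  6  6  6  6
 5  0  1  2  3  4  4  5  6  6  6  7  7  7
dp[9][12] = 7. One LCS (by backtracking along matches): 6, 4, 2, 6, 2, 4, 5.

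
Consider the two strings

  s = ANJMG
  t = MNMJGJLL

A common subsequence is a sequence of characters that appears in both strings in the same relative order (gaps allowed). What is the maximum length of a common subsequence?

3

Let dp[i][j] be the LCS length of the first i characters of s and the first j characters of t. dp[i][j] = dp[i-1][j-1]+1 when the i-th and j-th characters match, else max(dp[i-1][j], dp[i][j-1]).
    ·  M  N  M  J  G  J  L  L
 ·  0  0  0  0  0  0  0  0  0
 A  0  0  0  0  0  0  0  0  0
 N  0  0  1  1  1  1  1  1  1
 J  0  0  1  1  2  2  2  2  2
 M  0  1  1  2  2  2  2  2  2
 G  0  1  1  2  2  3  3  3  3
dp[5][8] = 3. One LCS (by backtracking along matches): NJG.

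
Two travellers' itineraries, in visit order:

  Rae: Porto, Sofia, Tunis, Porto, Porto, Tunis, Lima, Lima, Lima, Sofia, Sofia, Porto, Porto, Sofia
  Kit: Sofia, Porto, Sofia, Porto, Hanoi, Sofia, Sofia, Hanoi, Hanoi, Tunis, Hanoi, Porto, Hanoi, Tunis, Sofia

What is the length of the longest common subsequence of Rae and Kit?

Match Porto (Rae #1, Kit #2) → Sofia (Rae #2, Kit #3) → Porto (Rae #4, Kit #4) → Sofia (Rae #10, Kit #6) → Sofia (Rae #11, Kit #7) → Porto (Rae #12, Kit #12) → Sofia (Rae #14, Kit #15) — 7 stops in the same relative order in both. dp[14][15] = 7 confirms this is the maximum.

7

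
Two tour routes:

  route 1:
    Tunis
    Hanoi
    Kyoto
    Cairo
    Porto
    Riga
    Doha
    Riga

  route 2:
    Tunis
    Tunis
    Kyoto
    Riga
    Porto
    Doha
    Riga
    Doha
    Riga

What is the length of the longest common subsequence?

Match Tunis at route 1[1]=route 2[2], then Kyoto at route 1[3]=route 2[3], then Porto at route 1[5]=route 2[5], then Riga at route 1[6]=route 2[7], then Doha at route 1[7]=route 2[8], then Riga at route 1[8]=route 2[9] — 6 stops in the same relative order in both, and the DP table's final entry dp[8][9] is also 6, so no common subsequence is longer.

6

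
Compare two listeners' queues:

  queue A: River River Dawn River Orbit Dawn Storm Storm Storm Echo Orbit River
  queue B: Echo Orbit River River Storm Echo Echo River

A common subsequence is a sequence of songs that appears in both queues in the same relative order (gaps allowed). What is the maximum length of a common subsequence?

Pick River [2,3], River [4,4], Storm [7,5], Echo [10,7], River [12,8]; all 5 songs appear in both, in order. dp[12][8] = 5 confirms this is the maximum.

5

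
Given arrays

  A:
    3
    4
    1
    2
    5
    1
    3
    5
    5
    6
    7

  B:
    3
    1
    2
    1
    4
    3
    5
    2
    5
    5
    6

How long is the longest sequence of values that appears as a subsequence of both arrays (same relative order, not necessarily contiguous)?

8

One common subsequence of length 8: 3 at A[1]=B[1], 1 at A[3]=B[2], 2 at A[4]=B[3], 1 at A[6]=B[4], 3 at A[7]=B[6], 5 at A[8]=B[9], 5 at A[9]=B[10], 6 at A[10]=B[11]. The LCS DP gives dp[11][11] = 8, so this is optimal.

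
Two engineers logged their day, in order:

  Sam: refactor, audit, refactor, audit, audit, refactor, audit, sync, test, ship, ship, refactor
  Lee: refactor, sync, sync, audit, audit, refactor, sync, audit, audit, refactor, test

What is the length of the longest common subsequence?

Pick refactor at Sam[1]=Lee[1], then audit at Sam[2]=Lee[5], then refactor at Sam[3]=Lee[6], then audit at Sam[4]=Lee[8], then audit at Sam[5]=Lee[9], then refactor at Sam[6]=Lee[10], then test at Sam[9]=Lee[11]; all 7 tasks appear in both, in order. Since dp[12][11] = 7, nothing longer is possible.

7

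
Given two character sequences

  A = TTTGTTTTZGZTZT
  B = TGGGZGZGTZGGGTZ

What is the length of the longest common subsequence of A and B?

8

Pick T (A #1, B #1), then G (A #4, B #4), then Z (A #9, B #5), then G (A #10, B #6), then Z (A #11, B #7), then T (A #12, B #9), then Z (A #13, B #10), then T (A #14, B #14); all 8 characters appear in both, in order, and the DP table's final entry dp[14][15] is also 8, so no common subsequence is longer.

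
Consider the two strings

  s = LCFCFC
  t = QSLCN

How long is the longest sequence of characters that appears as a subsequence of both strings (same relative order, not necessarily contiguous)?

2

Taking L (s #1, t #3), then C (s #2, t #4) gives a common subsequence of length 2, and the DP table's final entry dp[6][5] is also 2, so no common subsequence is longer.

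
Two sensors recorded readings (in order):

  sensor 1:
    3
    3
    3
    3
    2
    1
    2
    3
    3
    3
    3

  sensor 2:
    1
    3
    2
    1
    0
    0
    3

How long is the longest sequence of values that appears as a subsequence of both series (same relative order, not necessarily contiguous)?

4

Match 3 (sensor 1 #4, sensor 2 #2) → 2 (sensor 1 #5, sensor 2 #3) → 1 (sensor 1 #6, sensor 2 #4) → 3 (sensor 1 #11, sensor 2 #7) — 4 values in the same relative order in both. Since dp[11][7] = 4, nothing longer is possible.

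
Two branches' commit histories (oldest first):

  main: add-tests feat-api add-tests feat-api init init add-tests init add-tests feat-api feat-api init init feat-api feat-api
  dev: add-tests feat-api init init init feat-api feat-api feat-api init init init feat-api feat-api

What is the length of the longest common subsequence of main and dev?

11

Pick add-tests at main[3]=dev[1], feat-api at main[4]=dev[2], init at main[5]=dev[3], init at main[6]=dev[4], init at main[8]=dev[5], feat-api at main[10]=dev[7], feat-api at main[11]=dev[8], init at main[12]=dev[10], init at main[13]=dev[11], feat-api at main[14]=dev[12], feat-api at main[15]=dev[13]; all 11 commits appear in both, in order, and the DP table's final entry dp[15][13] is also 11, so no common subsequence is longer.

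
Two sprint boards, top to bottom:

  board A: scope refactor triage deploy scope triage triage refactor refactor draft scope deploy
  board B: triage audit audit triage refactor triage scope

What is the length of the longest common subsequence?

4

Taking triage at board A[3]=board B[1]; then triage at board A[6]=board B[4]; then triage at board A[7]=board B[6]; then scope at board A[11]=board B[7] gives a common subsequence of length 4, and the DP table's final entry dp[12][7] is also 4, so no common subsequence is longer.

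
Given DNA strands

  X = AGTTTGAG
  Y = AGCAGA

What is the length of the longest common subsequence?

Match A [1,1]; then G [2,2]; then G [6,5]; then A [7,6] — 4 bases in the same relative order in both. dp[8][6] = 4 confirms this is the maximum.

4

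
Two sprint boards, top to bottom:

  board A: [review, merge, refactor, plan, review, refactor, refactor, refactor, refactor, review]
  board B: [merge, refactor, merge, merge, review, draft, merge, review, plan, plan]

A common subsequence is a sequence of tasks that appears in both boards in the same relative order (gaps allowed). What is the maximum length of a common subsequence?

4

One common subsequence of length 4: merge [2,1] → refactor [3,2] → review [5,5] → review [10,8]. Since dp[10][10] = 4, nothing longer is possible.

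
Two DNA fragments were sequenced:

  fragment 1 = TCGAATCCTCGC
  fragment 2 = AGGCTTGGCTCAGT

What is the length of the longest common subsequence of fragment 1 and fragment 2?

Taking T [1,6] → G [3,8] → C [8,9] → T [9,10] → C [10,11] → G [11,13] gives a common subsequence of length 6. dp[12][14] = 6 confirms this is the maximum.

6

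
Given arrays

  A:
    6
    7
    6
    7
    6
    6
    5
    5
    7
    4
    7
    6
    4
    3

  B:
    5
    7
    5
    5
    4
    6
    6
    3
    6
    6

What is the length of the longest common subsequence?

6

Match 7 at A[4]=B[2], then 5 at A[7]=B[3], then 5 at A[8]=B[4], then 4 at A[10]=B[5], then 6 at A[12]=B[7], then 3 at A[14]=B[8] — 6 values in the same relative order in both, and the DP table's final entry dp[14][10] is also 6, so no common subsequence is longer.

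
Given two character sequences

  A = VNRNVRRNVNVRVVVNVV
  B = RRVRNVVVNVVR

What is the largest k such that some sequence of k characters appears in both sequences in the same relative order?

10

Pick R (A #3, B #2); then V (A #5, B #3); then R (A #7, B #4); then N (A #10, B #5); then V (A #13, B #6); then V (A #14, B #7); then V (A #15, B #8); then N (A #16, B #9); then V (A #17, B #10); then V (A #18, B #11); all 10 characters appear in both, in order. dp[18][12] = 10 confirms this is the maximum.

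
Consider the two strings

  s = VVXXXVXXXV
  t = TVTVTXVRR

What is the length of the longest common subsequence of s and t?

4

One common subsequence of length 4: V (s #1, t #2), then V (s #2, t #4), then X (s #5, t #6), then V (s #6, t #7). The LCS DP gives dp[10][9] = 4, so this is optimal.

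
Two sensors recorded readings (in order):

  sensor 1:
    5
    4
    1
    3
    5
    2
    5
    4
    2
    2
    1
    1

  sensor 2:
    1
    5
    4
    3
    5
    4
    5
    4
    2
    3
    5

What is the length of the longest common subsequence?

7

Taking 5 (sensor 1 #1, sensor 2 #2), 4 (sensor 1 #2, sensor 2 #3), 3 (sensor 1 #4, sensor 2 #4), 5 (sensor 1 #5, sensor 2 #5), 5 (sensor 1 #7, sensor 2 #7), 4 (sensor 1 #8, sensor 2 #8), 2 (sensor 1 #9, sensor 2 #9) gives a common subsequence of length 7, and the DP table's final entry dp[12][11] is also 7, so no common subsequence is longer.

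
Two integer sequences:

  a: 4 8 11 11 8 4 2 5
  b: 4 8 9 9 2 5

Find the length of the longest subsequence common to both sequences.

4

Let dp[i][j] be the LCS length of the first i values of a and the first j values of b. dp[i][j] = dp[i-1][j-1]+1 when the i-th and j-th values match, else max(dp[i-1][j], dp[i][j-1]).
    ·  4  8  9  9  2  5
 ·  0  0  0  0  0  0  0
 4  0  1  1  1  1  1  1
 8  0  1  2  2  2  2  2
11  0  1  2  2  2  2  2
11  0  1  2  2  2  2  2
 8  0  1  2  2  2  2  2
 4  0  1  2  2  2  2  2
 2  0  1  2  2  2  3  3
 5  0  1  2  2  2  3  4
dp[8][6] = 4. One LCS (by backtracking along matches): 4, 8, 2, 5.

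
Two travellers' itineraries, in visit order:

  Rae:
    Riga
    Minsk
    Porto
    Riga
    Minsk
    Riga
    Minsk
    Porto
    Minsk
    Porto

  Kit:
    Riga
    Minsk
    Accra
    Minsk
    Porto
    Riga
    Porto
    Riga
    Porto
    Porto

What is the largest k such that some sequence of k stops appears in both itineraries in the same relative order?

Match Riga at Rae[1]=Kit[1], then Minsk at Rae[2]=Kit[4], then Porto at Rae[3]=Kit[5], then Riga at Rae[4]=Kit[6], then Riga at Rae[6]=Kit[8], then Porto at Rae[8]=Kit[9], then Porto at Rae[10]=Kit[10] — 7 stops in the same relative order in both. dp[10][10] = 7 confirms this is the maximum.

7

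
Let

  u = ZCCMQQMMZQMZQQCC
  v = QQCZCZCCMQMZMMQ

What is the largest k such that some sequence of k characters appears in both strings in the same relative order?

Pick Z (u #1, v #6) → C (u #2, v #7) → C (u #3, v #8) → M (u #4, v #9) → Q (u #6, v #10) → M (u #7, v #11) → M (u #8, v #13) → M (u #11, v #14) → Q (u #14, v #15); all 9 characters appear in both, in order. Since dp[16][15] = 9, nothing longer is possible.

9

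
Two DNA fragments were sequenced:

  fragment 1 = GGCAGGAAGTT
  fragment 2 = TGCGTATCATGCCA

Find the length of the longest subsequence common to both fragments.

6

Match G (fragment 1 #1, fragment 2 #2), then G (fragment 1 #2, fragment 2 #4), then C (fragment 1 #3, fragment 2 #8), then A (fragment 1 #4, fragment 2 #9), then G (fragment 1 #5, fragment 2 #11), then A (fragment 1 #8, fragment 2 #14) — 6 bases in the same relative order in both. dp[11][14] = 6 confirms this is the maximum.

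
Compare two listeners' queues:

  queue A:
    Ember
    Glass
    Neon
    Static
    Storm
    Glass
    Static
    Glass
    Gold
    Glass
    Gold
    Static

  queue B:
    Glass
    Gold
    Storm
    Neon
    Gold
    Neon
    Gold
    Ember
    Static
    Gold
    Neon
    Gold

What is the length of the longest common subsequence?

Taking Glass (queue A #2, queue B #1) → Neon (queue A #3, queue B #6) → Static (queue A #7, queue B #9) → Gold (queue A #9, queue B #10) → Gold (queue A #11, queue B #12) gives a common subsequence of length 5, and the DP table's final entry dp[12][12] is also 5, so no common subsequence is longer.

5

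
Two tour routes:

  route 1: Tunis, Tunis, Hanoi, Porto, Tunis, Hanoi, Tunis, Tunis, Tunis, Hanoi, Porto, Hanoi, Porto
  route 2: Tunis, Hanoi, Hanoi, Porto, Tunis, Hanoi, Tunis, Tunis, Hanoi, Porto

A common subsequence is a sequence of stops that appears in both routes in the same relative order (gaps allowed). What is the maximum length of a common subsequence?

9

Pick Tunis at route 1[1]=route 2[1] → Hanoi at route 1[3]=route 2[3] → Porto at route 1[4]=route 2[4] → Tunis at route 1[5]=route 2[5] → Hanoi at route 1[6]=route 2[6] → Tunis at route 1[8]=route 2[7] → Tunis at route 1[9]=route 2[8] → Hanoi at route 1[12]=route 2[9] → Porto at route 1[13]=route 2[10]; all 9 stops appear in both, in order. The LCS DP gives dp[13][10] = 9, so this is optimal.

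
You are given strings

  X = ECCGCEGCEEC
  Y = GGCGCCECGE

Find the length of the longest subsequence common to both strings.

Let dp[i][j] be the LCS length of the first i characters of X and the first j characters of Y. dp[i][j] = dp[i-1][j-1]+1 when the i-th and j-th characters match, else max(dp[i-1][j], dp[i][j-1]).
    ·  G  G  C  G  C  C  E  C  G  E
 ·  0  0  0  0  0  0  0  0  0  0  0
 E  0  0  0  0  0  0  0  1  1  1  1
 C  0  0  0  1  1  1  1  1  2  2  2
 C  0  0  0  1  1  2  2  2  2  2  2
 G  0  1  1  1  2  2  2  2  2  3  3
 C  0  1  1  2  2  3  3  3  3  3  3
 E  0  1  1  2  2  3  3  4  4  4  4
 G  0  1  2  2  3  3  3  4  4  5  5
 C  0  1  2  3  3  4  4  4  5  5  5
 E  0  1  2  3  3  4  4  5  5  5  6
 E  0  1  2  3  3  4  4  5  5  5  6
 C  0  1  2  3  3  4  5  5  6  6  6
dp[11][10] = 6. One LCS (by backtracking along matches): CCCEGE.

6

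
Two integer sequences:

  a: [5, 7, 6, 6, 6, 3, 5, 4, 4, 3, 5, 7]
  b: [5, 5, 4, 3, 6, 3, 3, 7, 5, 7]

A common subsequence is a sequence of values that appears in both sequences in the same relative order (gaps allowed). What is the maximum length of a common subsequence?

6

One common subsequence of length 6: 5 (a #1, b #2) → 6 (a #5, b #5) → 3 (a #6, b #6) → 3 (a #10, b #7) → 5 (a #11, b #9) → 7 (a #12, b #10). The LCS DP gives dp[12][10] = 6, so this is optimal.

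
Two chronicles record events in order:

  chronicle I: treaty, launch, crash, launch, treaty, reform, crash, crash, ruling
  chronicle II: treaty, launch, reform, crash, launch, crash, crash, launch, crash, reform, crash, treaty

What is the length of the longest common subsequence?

6

Match treaty [1,1], launch [2,5], crash [3,7], launch [4,8], reform [6,10], crash [7,11] — 6 events in the same relative order in both, and the DP table's final entry dp[9][12] is also 6, so no common subsequence is longer.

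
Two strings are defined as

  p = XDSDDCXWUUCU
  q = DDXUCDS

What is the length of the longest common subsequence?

5

Let dp[i][j] be the LCS length of the first i characters of p and the first j characters of q. dp[i][j] = dp[i-1][j-1]+1 when the i-th and j-th characters match, else max(dp[i-1][j], dp[i][j-1]).
    ·  D  D  X  U  C  D  S
 ·  0  0  0  0  0  0  0  0
 X  0  0  0  1  1  1  1  1
 D  0  1  1  1  1  1  2  2
 S  0  1  1  1  1  1  2  3
 D  0  1  2  2  2  2  2  3
 D  0  1  2  2  2  2  3  3
 C  0  1  2  2  2  3  3  3
 X  0  1  2  3  3  3  3  3
 W  0  1  2  3  3  3  3  3
 U  0  1  2  3  4  4  4  4
 U  0  1  2  3  4  4  4  4
 C  0  1  2  3  4  5  5  5
 U  0  1  2  3  4  5  5  5
dp[12][7] = 5. One LCS (by backtracking along matches): DDXUC.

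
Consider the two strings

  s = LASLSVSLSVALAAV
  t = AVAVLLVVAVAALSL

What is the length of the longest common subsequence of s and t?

7

Pick L (s #1, t #5); then L (s #4, t #6); then V (s #6, t #7); then V (s #10, t #8); then A (s #11, t #9); then A (s #13, t #11); then A (s #14, t #12); all 7 characters appear in both, in order, and the DP table's final entry dp[15][15] is also 7, so no common subsequence is longer.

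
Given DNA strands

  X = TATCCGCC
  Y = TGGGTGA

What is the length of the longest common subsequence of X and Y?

One common subsequence of length 3: T [1,1], T [3,5], G [6,6]. dp[8][7] = 3 confirms this is the maximum.

3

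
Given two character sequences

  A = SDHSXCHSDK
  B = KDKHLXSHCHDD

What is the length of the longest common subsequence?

Let dp[i][j] be the LCS length of the first i characters of A and the first j characters of B. dp[i][j] = dp[i-1][j-1]+1 when the i-th and j-th characters match, else max(dp[i-1][j], dp[i][j-1]).
    ·  K  D  K  H  L  X  S  H  C  H  D  D
 ·  0  0  0  0  0  0  0  0  0  0  0  0  0
 S  0  0  0  0  0  0  0  1  1  1  1  1  1
 D  0  0  1  1  1  1  1  1  1  1  1  2  2
 H  0  0  1  1  2  2  2  2  2  2  2  2  2
 S  0  0  1  1  2  2  2  3  3  3  3  3  3
 X  0  0  1  1  2  2  3  3  3  3  3  3  3
 C  0  0  1  1  2  2  3  3  3  4  4  4  4
 H  0  0  1  1  2  2  3  3  4  4  5  5  5
 S  0  0  1  1  2  2  3  4  4  4  5  5  5
 D  0  0  1  1  2  2  3  4  4  4  5  6  6
 K  0  1  1  2  2  2  3  4  4  4  5  6  6
dp[10][12] = 6. One LCS (by backtracking along matches): DHSCHD.

6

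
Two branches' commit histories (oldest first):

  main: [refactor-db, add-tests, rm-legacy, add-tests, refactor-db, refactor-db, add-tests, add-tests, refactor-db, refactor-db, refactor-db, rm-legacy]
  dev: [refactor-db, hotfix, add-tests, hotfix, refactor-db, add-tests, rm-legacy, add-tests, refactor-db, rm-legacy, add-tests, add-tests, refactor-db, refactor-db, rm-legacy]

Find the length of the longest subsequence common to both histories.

Match refactor-db at main[1]=dev[5]; then add-tests at main[2]=dev[6]; then rm-legacy at main[3]=dev[7]; then add-tests at main[4]=dev[8]; then refactor-db at main[5]=dev[9]; then add-tests at main[7]=dev[11]; then add-tests at main[8]=dev[12]; then refactor-db at main[10]=dev[13]; then refactor-db at main[11]=dev[14]; then rm-legacy at main[12]=dev[15] — 10 commits in the same relative order in both, and the DP table's final entry dp[12][15] is also 10, so no common subsequence is longer.

10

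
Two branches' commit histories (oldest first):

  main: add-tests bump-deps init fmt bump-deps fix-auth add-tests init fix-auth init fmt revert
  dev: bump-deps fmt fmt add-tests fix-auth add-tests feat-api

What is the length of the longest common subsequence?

One common subsequence of length 4: bump-deps (main #2, dev #1), then fmt (main #4, dev #3), then fix-auth (main #6, dev #5), then add-tests (main #7, dev #6). The LCS DP gives dp[12][7] = 4, so this is optimal.

4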